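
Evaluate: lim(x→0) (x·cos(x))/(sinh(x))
This is a 0/0 indeterminate form.

Apply L'Hôpital's rule: differentiate numerator and denominator separately.
  f(x) = x·cos(x)   ⇒   f'(x) = -x·sin(x) + cos(x)
  g(x) = sinh(x)   ⇒   g'(x) = cosh(x)
  lim(x→0) f'(x)/g'(x) = lim(x→0) (-x·sin(x) + cos(x))/(cosh(x))
  = 1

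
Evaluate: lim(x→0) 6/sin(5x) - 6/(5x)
This is an ∞-∞ indeterminate form.

Combine fractions or rationalize to convert ∞-∞ to 0/0 form:
  lim(x→0) 6/sin(5x) - 6/(5x) = 0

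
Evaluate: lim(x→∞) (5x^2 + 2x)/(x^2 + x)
This is an ∞/∞ indeterminate form.

Apply L'Hôpital's rule: differentiate numerator and denominator separately.
  f(x) = 5·x^2 + 2·x   ⇒   f'(x) = 10·x + 2
  g(x) = x^2 + x   ⇒   g'(x) = 2·x + 1
  lim(x→∞) f'(x)/g'(x) = lim(x→∞) (10·x + 2)/(2·x + 1)
  = 5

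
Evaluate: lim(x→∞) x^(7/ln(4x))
This is an exponential indeterminate form.

For exponential indeterminate forms, take the natural log:
  Let L = lim(x→∞) x^(7/ln(4x))
  Then ln(L) = lim(x→∞) [exponent × ln(base)]
  Evaluate using L'Hôpital or standard limits, then exponentiate.
  L = e^(7)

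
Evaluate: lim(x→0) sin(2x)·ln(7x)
This is a 0·∞ indeterminate form.

Rewrite 0·∞ as a quotient (0/0 or ∞/∞ form), then apply L'Hôpital's rule:
  lim(x→0) sin(2x)·ln(7x) = 0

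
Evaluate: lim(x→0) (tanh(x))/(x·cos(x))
This is a 0/0 indeterminate form.

Apply L'Hôpital's rule: differentiate numerator and denominator separately.
  f(x) = tanh(x)   ⇒   f'(x) = 1 - tanh(x)^2
  g(x) = x·cos(x)   ⇒   g'(x) = -x·sin(x) + cos(x)
  lim(x→0) f'(x)/g'(x) = lim(x→0) (1 - tanh(x)^2)/(-x·sin(x) + cos(x))
  = 1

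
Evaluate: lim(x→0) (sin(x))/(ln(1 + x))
This is a 0/0 indeterminate form.

Apply L'Hôpital's rule: differentiate numerator and denominator separately.
  f(x) = sin(x)   ⇒   f'(x) = cos(x)
  g(x) = ln(x + 1)   ⇒   g'(x) = 1/(x + 1)
  lim(x→0) f'(x)/g'(x) = lim(x→0) (cos(x))/(1/(x + 1))
  = 1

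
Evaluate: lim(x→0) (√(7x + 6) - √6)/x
This is a standard limit.

Factor or rationalize the expression:
  lim(x→0) (√(7x + 6) - √6)/x = 7·sqrt(6)/12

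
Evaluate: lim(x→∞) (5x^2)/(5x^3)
This is an ∞/∞ indeterminate form.

Apply L'Hôpital's rule: differentiate numerator and denominator separately.
  f(x) = 5·x^2   ⇒   f'(x) = 10·x
  g(x) = 5·x^3   ⇒   g'(x) = 15·x^2
  lim(x→∞) f'(x)/g'(x) = lim(x→∞) (10·x)/(15·x^2)
  = 0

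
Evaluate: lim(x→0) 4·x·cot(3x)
This is a 0·∞ indeterminate form.

Rewrite 0·∞ as a quotient (0/0 or ∞/∞ form), then apply L'Hôpital's rule:
  lim(x→0) 4·x·cot(3x) = 4/3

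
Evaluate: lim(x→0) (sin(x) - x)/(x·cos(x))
This is a 0/0 indeterminate form.

Apply L'Hôpital's rule: differentiate numerator and denominator separately.
  f(x) = -x + sin(x)   ⇒   f'(x) = cos(x) - 1
  g(x) = x·cos(x)   ⇒   g'(x) = -x·sin(x) + cos(x)
  lim(x→0) f'(x)/g'(x) = lim(x→0) (cos(x) - 1)/(-x·sin(x) + cos(x))
  = 0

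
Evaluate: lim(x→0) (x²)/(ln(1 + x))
This is a 0/0 indeterminate form.

Apply L'Hôpital's rule: differentiate numerator and denominator separately.
  f(x) = x^2   ⇒   f'(x) = 2·x
  g(x) = ln(x + 1)   ⇒   g'(x) = 1/(x + 1)
  lim(x→0) f'(x)/g'(x) = lim(x→0) (2·x)/(1/(x + 1))
  = 0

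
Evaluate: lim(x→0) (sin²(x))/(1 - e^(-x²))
This is a 0/0 indeterminate form.

Apply L'Hôpital's rule: differentiate numerator and denominator separately.
  f(x) = sin(x)^2   ⇒   f'(x) = 2·sin(x)·cos(x)
  g(x) = 1 - e^(-x^2)   ⇒   g'(x) = 2·x·e^(-x^2)
  lim(x→0) f'(x)/g'(x) = lim(x→0) (2·sin(x)·cos(x))/(2·x·e^(-x^2))
  = 1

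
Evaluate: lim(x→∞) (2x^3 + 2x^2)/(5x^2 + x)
This is an ∞/∞ indeterminate form.

Apply L'Hôpital's rule: differentiate numerator and denominator separately.
  f(x) = 2·x^3 + 2·x^2   ⇒   f'(x) = 6·x^2 + 4·x
  g(x) = 5·x^2 + x   ⇒   g'(x) = 10·x + 1
  lim(x→∞) f'(x)/g'(x) = lim(x→∞) (6·x^2 + 4·x)/(10·x + 1)
  = ∞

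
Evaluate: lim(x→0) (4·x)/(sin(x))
This is a 0/0 indeterminate form.

Apply L'Hôpital's rule: differentiate numerator and denominator separately.
  f(x) = 4·x   ⇒   f'(x) = 4
  g(x) = sin(x)   ⇒   g'(x) = cos(x)
  lim(x→0) f'(x)/g'(x) = lim(x→0) (4)/(cos(x))
  = 4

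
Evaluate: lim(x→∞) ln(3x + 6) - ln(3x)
This is an ∞-∞ indeterminate form.

Combine fractions or rationalize to convert ∞-∞ to 0/0 form:
  lim(x→∞) ln(3x + 6) - ln(3x) = 0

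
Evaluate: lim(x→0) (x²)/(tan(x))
This is a 0/0 indeterminate form.

Apply L'Hôpital's rule: differentiate numerator and denominator separately.
  f(x) = x^2   ⇒   f'(x) = 2·x
  g(x) = tan(x)   ⇒   g'(x) = tan(x)^2 + 1
  lim(x→0) f'(x)/g'(x) = lim(x→0) (2·x)/(tan(x)^2 + 1)
  = 0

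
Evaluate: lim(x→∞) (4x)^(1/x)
This is an exponential indeterminate form.

For exponential indeterminate forms, take the natural log:
  Let L = lim(x→∞) (4x)^(1/x)
  Then ln(L) = lim(x→∞) [exponent × ln(base)]
  Evaluate using L'Hôpital or standard limits, then exponentiate.
  L = 1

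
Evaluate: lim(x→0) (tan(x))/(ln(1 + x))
This is a 0/0 indeterminate form.

Apply L'Hôpital's rule: differentiate numerator and denominator separately.
  f(x) = tan(x)   ⇒   f'(x) = tan(x)^2 + 1
  g(x) = ln(x + 1)   ⇒   g'(x) = 1/(x + 1)
  lim(x→0) f'(x)/g'(x) = lim(x→0) (tan(x)^2 + 1)/(1/(x + 1))
  = 1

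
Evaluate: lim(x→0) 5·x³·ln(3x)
This is a 0·∞ indeterminate form.

Rewrite 0·∞ as a quotient (0/0 or ∞/∞ form), then apply L'Hôpital's rule:
  lim(x→0) 5·x³·ln(3x) = 0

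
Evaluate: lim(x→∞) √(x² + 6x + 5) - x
This is an ∞-∞ indeterminate form.

Combine fractions or rationalize to convert ∞-∞ to 0/0 form:
  lim(x→∞) √(x² + 6x + 5) - x = 3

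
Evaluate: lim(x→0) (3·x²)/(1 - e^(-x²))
This is a 0/0 indeterminate form.

Apply L'Hôpital's rule: differentiate numerator and denominator separately.
  f(x) = 3·x^2   ⇒   f'(x) = 6·x
  g(x) = 1 - e^(-x^2)   ⇒   g'(x) = 2·x·e^(-x^2)
  lim(x→0) f'(x)/g'(x) = lim(x→0) (6·x)/(2·x·e^(-x^2))
  = 3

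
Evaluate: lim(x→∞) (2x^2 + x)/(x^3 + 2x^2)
This is an ∞/∞ indeterminate form.

Apply L'Hôpital's rule: differentiate numerator and denominator separately.
  f(x) = 2·x^2 + x   ⇒   f'(x) = 4·x + 1
  g(x) = x^3 + 2·x^2   ⇒   g'(x) = 3·x^2 + 4·x
  lim(x→∞) f'(x)/g'(x) = lim(x→∞) (4·x + 1)/(3·x^2 + 4·x)
  = 0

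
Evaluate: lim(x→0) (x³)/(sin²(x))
This is a 0/0 indeterminate form.

Apply L'Hôpital's rule: differentiate numerator and denominator separately.
  f(x) = x^3   ⇒   f'(x) = 3·x^2
  g(x) = sin(x)^2   ⇒   g'(x) = 2·sin(x)·cos(x)
  lim(x→0) f'(x)/g'(x) = lim(x→0) (3·x^2)/(2·sin(x)·cos(x))
  = 0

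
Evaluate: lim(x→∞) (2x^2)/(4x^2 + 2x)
This is an ∞/∞ indeterminate form.

Apply L'Hôpital's rule: differentiate numerator and denominator separately.
  f(x) = 2·x^2   ⇒   f'(x) = 4·x
  g(x) = 4·x^2 + 2·x   ⇒   g'(x) = 8·x + 2
  lim(x→∞) f'(x)/g'(x) = lim(x→∞) (4·x)/(8·x + 2)
  = 1/2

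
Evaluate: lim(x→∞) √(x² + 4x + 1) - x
This is an ∞-∞ indeterminate form.

Combine fractions or rationalize to convert ∞-∞ to 0/0 form:
  lim(x→∞) √(x² + 4x + 1) - x = 2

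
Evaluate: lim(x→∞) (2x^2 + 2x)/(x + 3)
This is an ∞/∞ indeterminate form.

Apply L'Hôpital's rule: differentiate numerator and denominator separately.
  f(x) = 2·x^2 + 2·x   ⇒   f'(x) = 4·x + 2
  g(x) = x + 3   ⇒   g'(x) = 1
  lim(x→∞) f'(x)/g'(x) = lim(x→∞) (4·x + 2)/(1)
  = ∞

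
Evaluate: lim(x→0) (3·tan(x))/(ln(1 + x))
This is a 0/0 indeterminate form.

Apply L'Hôpital's rule: differentiate numerator and denominator separately.
  f(x) = 3·tan(x)   ⇒   f'(x) = 3·tan(x)^2 + 3
  g(x) = ln(x + 1)   ⇒   g'(x) = 1/(x + 1)
  lim(x→0) f'(x)/g'(x) = lim(x→0) (3·tan(x)^2 + 3)/(1/(x + 1))
  = 3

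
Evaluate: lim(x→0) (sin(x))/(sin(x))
This is a 0/0 indeterminate form.

Apply L'Hôpital's rule: differentiate numerator and denominator separately.
  f(x) = sin(x)   ⇒   f'(x) = cos(x)
  g(x) = sin(x)   ⇒   g'(x) = cos(x)
  lim(x→0) f'(x)/g'(x) = lim(x→0) (cos(x))/(cos(x))
  = 1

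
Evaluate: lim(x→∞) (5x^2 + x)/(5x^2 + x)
This is an ∞/∞ indeterminate form.

Apply L'Hôpital's rule: differentiate numerator and denominator separately.
  f(x) = 5·x^2 + x   ⇒   f'(x) = 10·x + 1
  g(x) = 5·x^2 + x   ⇒   g'(x) = 10·x + 1
  lim(x→∞) f'(x)/g'(x) = lim(x→∞) (10·x + 1)/(10·x + 1)
  = 1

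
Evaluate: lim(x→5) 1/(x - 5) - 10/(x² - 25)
This is an ∞-∞ indeterminate form.

Combine fractions or rationalize to convert ∞-∞ to 0/0 form:
  lim(x→5) 1/(x - 5) - 10/(x² - 25) = 1/10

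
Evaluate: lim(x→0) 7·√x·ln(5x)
This is a 0·∞ indeterminate form.

Rewrite 0·∞ as a quotient (0/0 or ∞/∞ form), then apply L'Hôpital's rule:
  lim(x→0) 7·√x·ln(5x) = 0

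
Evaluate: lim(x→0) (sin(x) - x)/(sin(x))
This is a 0/0 indeterminate form.

Apply L'Hôpital's rule: differentiate numerator and denominator separately.
  f(x) = -x + sin(x)   ⇒   f'(x) = cos(x) - 1
  g(x) = sin(x)   ⇒   g'(x) = cos(x)
  lim(x→0) f'(x)/g'(x) = lim(x→0) (cos(x) - 1)/(cos(x))
  = 0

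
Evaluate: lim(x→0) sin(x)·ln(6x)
This is a 0·∞ indeterminate form.

Rewrite 0·∞ as a quotient (0/0 or ∞/∞ form), then apply L'Hôpital's rule:
  lim(x→0) sin(x)·ln(6x) = 0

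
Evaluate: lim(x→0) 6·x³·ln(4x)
This is a 0·∞ indeterminate form.

Rewrite 0·∞ as a quotient (0/0 or ∞/∞ form), then apply L'Hôpital's rule:
  lim(x→0) 6·x³·ln(4x) = 0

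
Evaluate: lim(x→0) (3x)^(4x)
This is an exponential indeterminate form.

For exponential indeterminate forms, take the natural log:
  Let L = lim(x→0) (3x)^(4x)
  Then ln(L) = lim(x→0) [exponent × ln(base)]
  Evaluate using L'Hôpital or standard limits, then exponentiate.
  L = 1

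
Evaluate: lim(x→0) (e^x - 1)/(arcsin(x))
This is a 0/0 indeterminate form.

Apply L'Hôpital's rule: differentiate numerator and denominator separately.
  f(x) = e^(x) - 1   ⇒   f'(x) = e^(x)
  g(x) = asin(x)   ⇒   g'(x) = 1/sqrt(1 - x^2)
  lim(x→0) f'(x)/g'(x) = lim(x→0) (e^(x))/(1/sqrt(1 - x^2))
  = 1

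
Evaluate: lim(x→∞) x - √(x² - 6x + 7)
This is an ∞-∞ indeterminate form.

Combine fractions or rationalize to convert ∞-∞ to 0/0 form:
  lim(x→∞) x - √(x² - 6x + 7) = 3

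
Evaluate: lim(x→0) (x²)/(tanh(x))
This is a 0/0 indeterminate form.

Apply L'Hôpital's rule: differentiate numerator and denominator separately.
  f(x) = x^2   ⇒   f'(x) = 2·x
  g(x) = tanh(x)   ⇒   g'(x) = 1 - tanh(x)^2
  lim(x→0) f'(x)/g'(x) = lim(x→0) (2·x)/(1 - tanh(x)^2)
  = 0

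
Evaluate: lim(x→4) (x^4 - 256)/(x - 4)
This is a standard limit.

Factor or rationalize the expression:
  lim(x→4) (x^4 - 256)/(x - 4) = 256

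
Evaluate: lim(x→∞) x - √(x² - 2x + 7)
This is an ∞-∞ indeterminate form.

Combine fractions or rationalize to convert ∞-∞ to 0/0 form:
  lim(x→∞) x - √(x² - 2x + 7) = 1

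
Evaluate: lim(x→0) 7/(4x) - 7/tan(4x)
This is an ∞-∞ indeterminate form.

Combine fractions or rationalize to convert ∞-∞ to 0/0 form:
  lim(x→0) 7/(4x) - 7/tan(4x) = 0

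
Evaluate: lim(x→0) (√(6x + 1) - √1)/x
This is a standard limit.

Factor or rationalize the expression:
  lim(x→0) (√(6x + 1) - √1)/x = 3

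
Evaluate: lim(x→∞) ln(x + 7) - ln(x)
This is an ∞-∞ indeterminate form.

Combine fractions or rationalize to convert ∞-∞ to 0/0 form:
  lim(x→∞) ln(x + 7) - ln(x) = 0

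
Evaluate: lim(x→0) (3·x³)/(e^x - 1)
This is a 0/0 indeterminate form.

Apply L'Hôpital's rule: differentiate numerator and denominator separately.
  f(x) = 3·x^3   ⇒   f'(x) = 9·x^2
  g(x) = e^(x) - 1   ⇒   g'(x) = e^(x)
  lim(x→0) f'(x)/g'(x) = lim(x→0) (9·x^2)/(e^(x))
  = 0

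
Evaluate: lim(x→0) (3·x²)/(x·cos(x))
This is a 0/0 indeterminate form.

Apply L'Hôpital's rule: differentiate numerator and denominator separately.
  f(x) = 3·x^2   ⇒   f'(x) = 6·x
  g(x) = x·cos(x)   ⇒   g'(x) = -x·sin(x) + cos(x)
  lim(x→0) f'(x)/g'(x) = lim(x→0) (6·x)/(-x·sin(x) + cos(x))
  = 0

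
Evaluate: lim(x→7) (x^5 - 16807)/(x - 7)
This is a standard limit.

Factor or rationalize the expression:
  lim(x→7) (x^5 - 16807)/(x - 7) = 12005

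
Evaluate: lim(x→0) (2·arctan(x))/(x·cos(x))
This is a 0/0 indeterminate form.

Apply L'Hôpital's rule: differentiate numerator and denominator separately.
  f(x) = 2·atan(x)   ⇒   f'(x) = 2/(x^2 + 1)
  g(x) = x·cos(x)   ⇒   g'(x) = -x·sin(x) + cos(x)
  lim(x→0) f'(x)/g'(x) = lim(x→0) (2/(x^2 + 1))/(-x·sin(x) + cos(x))
  = 2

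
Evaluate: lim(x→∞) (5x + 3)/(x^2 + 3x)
This is an ∞/∞ indeterminate form.

Apply L'Hôpital's rule: differentiate numerator and denominator separately.
  f(x) = 5·x + 3   ⇒   f'(x) = 5
  g(x) = x^2 + 3·x   ⇒   g'(x) = 2·x + 3
  lim(x→∞) f'(x)/g'(x) = lim(x→∞) (5)/(2·x + 3)
  = 0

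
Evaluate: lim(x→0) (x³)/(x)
This is a 0/0 indeterminate form.

Apply L'Hôpital's rule: differentiate numerator and denominator separately.
  f(x) = x^3   ⇒   f'(x) = 3·x^2
  g(x) = x   ⇒   g'(x) = 1
  lim(x→0) f'(x)/g'(x) = lim(x→0) (3·x^2)/(1)
  = 0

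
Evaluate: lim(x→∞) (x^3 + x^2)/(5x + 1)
This is an ∞/∞ indeterminate form.

Apply L'Hôpital's rule: differentiate numerator and denominator separately.
  f(x) = x^3 + x^2   ⇒   f'(x) = 3·x^2 + 2·x
  g(x) = 5·x + 1   ⇒   g'(x) = 5
  lim(x→∞) f'(x)/g'(x) = lim(x→∞) (3·x^2 + 2·x)/(5)
  = ∞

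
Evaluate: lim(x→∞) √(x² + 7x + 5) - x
This is an ∞-∞ indeterminate form.

Combine fractions or rationalize to convert ∞-∞ to 0/0 form:
  lim(x→∞) √(x² + 7x + 5) - x = 7/2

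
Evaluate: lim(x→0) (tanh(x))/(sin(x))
This is a 0/0 indeterminate form.

Apply L'Hôpital's rule: differentiate numerator and denominator separately.
  f(x) = tanh(x)   ⇒   f'(x) = 1 - tanh(x)^2
  g(x) = sin(x)   ⇒   g'(x) = cos(x)
  lim(x→0) f'(x)/g'(x) = lim(x→0) (1 - tanh(x)^2)/(cos(x))
  = 1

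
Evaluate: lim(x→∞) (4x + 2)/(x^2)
This is an ∞/∞ indeterminate form.

Apply L'Hôpital's rule: differentiate numerator and denominator separately.
  f(x) = 4·x + 2   ⇒   f'(x) = 4
  g(x) = x^2   ⇒   g'(x) = 2·x
  lim(x→∞) f'(x)/g'(x) = lim(x→∞) (4)/(2·x)
  = 0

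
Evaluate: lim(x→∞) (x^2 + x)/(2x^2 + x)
This is an ∞/∞ indeterminate form.

Apply L'Hôpital's rule: differentiate numerator and denominator separately.
  f(x) = x^2 + x   ⇒   f'(x) = 2·x + 1
  g(x) = 2·x^2 + x   ⇒   g'(x) = 4·x + 1
  lim(x→∞) f'(x)/g'(x) = lim(x→∞) (2·x + 1)/(4·x + 1)
  = 1/2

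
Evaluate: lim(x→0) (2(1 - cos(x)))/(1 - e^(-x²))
This is a 0/0 indeterminate form.

Apply L'Hôpital's rule: differentiate numerator and denominator separately.
  f(x) = 2 - 2·cos(x)   ⇒   f'(x) = 2·sin(x)
  g(x) = 1 - e^(-x^2)   ⇒   g'(x) = 2·x·e^(-x^2)
  lim(x→0) f'(x)/g'(x) = lim(x→0) (2·sin(x))/(2·x·e^(-x^2))
  = 1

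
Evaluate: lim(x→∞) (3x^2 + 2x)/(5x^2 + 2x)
This is an ∞/∞ indeterminate form.

Apply L'Hôpital's rule: differentiate numerator and denominator separately.
  f(x) = 3·x^2 + 2·x   ⇒   f'(x) = 6·x + 2
  g(x) = 5·x^2 + 2·x   ⇒   g'(x) = 10·x + 2
  lim(x→∞) f'(x)/g'(x) = lim(x→∞) (6·x + 2)/(10·x + 2)
  = 3/5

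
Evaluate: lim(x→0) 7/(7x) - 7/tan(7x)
This is an ∞-∞ indeterminate form.

Combine fractions or rationalize to convert ∞-∞ to 0/0 form:
  lim(x→0) 7/(7x) - 7/tan(7x) = 0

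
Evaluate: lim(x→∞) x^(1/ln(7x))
This is an exponential indeterminate form.

For exponential indeterminate forms, take the natural log:
  Let L = lim(x→∞) x^(1/ln(7x))
  Then ln(L) = lim(x→∞) [exponent × ln(base)]
  Evaluate using L'Hôpital or standard limits, then exponentiate.
  L = e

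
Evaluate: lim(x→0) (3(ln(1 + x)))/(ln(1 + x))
This is a 0/0 indeterminate form.

Apply L'Hôpital's rule: differentiate numerator and denominator separately.
  f(x) = 3·ln(x + 1)   ⇒   f'(x) = 3/(x + 1)
  g(x) = ln(x + 1)   ⇒   g'(x) = 1/(x + 1)
  lim(x→0) f'(x)/g'(x) = lim(x→0) (3/(x + 1))/(1/(x + 1))
  = 3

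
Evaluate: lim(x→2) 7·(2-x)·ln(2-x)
This is a 0·∞ indeterminate form.

Rewrite 0·∞ as a quotient (0/0 or ∞/∞ form), then apply L'Hôpital's rule:
  lim(x→2) 7·(2-x)·ln(2-x) = 0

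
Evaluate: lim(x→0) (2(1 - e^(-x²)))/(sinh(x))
This is a 0/0 indeterminate form.

Apply L'Hôpital's rule: differentiate numerator and denominator separately.
  f(x) = 2 - 2·e^(-x^2)   ⇒   f'(x) = 4·x·e^(-x^2)
  g(x) = sinh(x)   ⇒   g'(x) = cosh(x)
  lim(x→0) f'(x)/g'(x) = lim(x→0) (4·x·e^(-x^2))/(cosh(x))
  = 0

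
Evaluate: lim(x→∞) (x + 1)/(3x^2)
This is an ∞/∞ indeterminate form.

Apply L'Hôpital's rule: differentiate numerator and denominator separately.
  f(x) = x + 1   ⇒   f'(x) = 1
  g(x) = 3·x^2   ⇒   g'(x) = 6·x
  lim(x→∞) f'(x)/g'(x) = lim(x→∞) (1)/(6·x)
  = 0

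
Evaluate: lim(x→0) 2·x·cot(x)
This is a 0·∞ indeterminate form.

Rewrite 0·∞ as a quotient (0/0 or ∞/∞ form), then apply L'Hôpital's rule:
  lim(x→0) 2·x·cot(x) = 2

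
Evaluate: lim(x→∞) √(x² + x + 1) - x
This is an ∞-∞ indeterminate form.

Combine fractions or rationalize to convert ∞-∞ to 0/0 form:
  lim(x→∞) √(x² + x + 1) - x = 1/2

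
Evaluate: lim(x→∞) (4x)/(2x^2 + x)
This is an ∞/∞ indeterminate form.

Apply L'Hôpital's rule: differentiate numerator and denominator separately.
  f(x) = 4·x   ⇒   f'(x) = 4
  g(x) = 2·x^2 + x   ⇒   g'(x) = 4·x + 1
  lim(x→∞) f'(x)/g'(x) = lim(x→∞) (4)/(4·x + 1)
  = 0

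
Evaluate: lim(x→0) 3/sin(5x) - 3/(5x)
This is an ∞-∞ indeterminate form.

Combine fractions or rationalize to convert ∞-∞ to 0/0 form:
  lim(x→0) 3/sin(5x) - 3/(5x) = 0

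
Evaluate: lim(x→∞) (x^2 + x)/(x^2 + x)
This is an ∞/∞ indeterminate form.

Apply L'Hôpital's rule: differentiate numerator and denominator separately.
  f(x) = x^2 + x   ⇒   f'(x) = 2·x + 1
  g(x) = x^2 + x   ⇒   g'(x) = 2·x + 1
  lim(x→∞) f'(x)/g'(x) = lim(x→∞) (2·x + 1)/(2·x + 1)
  = 1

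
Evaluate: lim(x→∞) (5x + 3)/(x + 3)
This is an ∞/∞ indeterminate form.

Apply L'Hôpital's rule: differentiate numerator and denominator separately.
  f(x) = 5·x + 3   ⇒   f'(x) = 5
  g(x) = x + 3   ⇒   g'(x) = 1
  lim(x→∞) f'(x)/g'(x) = lim(x→∞) (5)/(1)
  = 5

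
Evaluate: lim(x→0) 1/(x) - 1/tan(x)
This is an ∞-∞ indeterminate form.

Combine fractions or rationalize to convert ∞-∞ to 0/0 form:
  lim(x→0) 1/(x) - 1/tan(x) = 0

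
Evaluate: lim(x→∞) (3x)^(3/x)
This is an exponential indeterminate form.

For exponential indeterminate forms, take the natural log:
  Let L = lim(x→∞) (3x)^(3/x)
  Then ln(L) = lim(x→∞) [exponent × ln(base)]
  Evaluate using L'Hôpital or standard limits, then exponentiate.
  L = 1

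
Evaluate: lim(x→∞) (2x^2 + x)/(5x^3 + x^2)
This is an ∞/∞ indeterminate form.

Apply L'Hôpital's rule: differentiate numerator and denominator separately.
  f(x) = 2·x^2 + x   ⇒   f'(x) = 4·x + 1
  g(x) = 5·x^3 + x^2   ⇒   g'(x) = 15·x^2 + 2·x
  lim(x→∞) f'(x)/g'(x) = lim(x→∞) (4·x + 1)/(15·x^2 + 2·x)
  = 0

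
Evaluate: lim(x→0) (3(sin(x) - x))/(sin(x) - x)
This is a 0/0 indeterminate form.

Apply L'Hôpital's rule: differentiate numerator and denominator separately.
  f(x) = -3·x + 3·sin(x)   ⇒   f'(x) = 3·cos(x) - 3
  g(x) = -x + sin(x)   ⇒   g'(x) = cos(x) - 1
  lim(x→0) f'(x)/g'(x) = lim(x→0) (3·cos(x) - 3)/(cos(x) - 1)
  = 3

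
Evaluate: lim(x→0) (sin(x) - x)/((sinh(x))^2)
This is a 0/0 indeterminate form.

Apply L'Hôpital's rule: differentiate numerator and denominator separately.
  f(x) = -x + sin(x)   ⇒   f'(x) = cos(x) - 1
  g(x) = sinh(x)^2   ⇒   g'(x) = 2·sinh(x)·cosh(x)
  lim(x→0) f'(x)/g'(x) = lim(x→0) (cos(x) - 1)/(2·sinh(x)·cosh(x))
  = 0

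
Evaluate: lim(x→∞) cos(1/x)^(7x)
This is an exponential indeterminate form.

For exponential indeterminate forms, take the natural log:
  Let L = lim(x→∞) cos(1/x)^(7x)
  Then ln(L) = lim(x→∞) [exponent × ln(base)]
  Evaluate using L'Hôpital or standard limits, then exponentiate.
  L = 1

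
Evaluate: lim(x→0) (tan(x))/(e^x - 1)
This is a 0/0 indeterminate form.

Apply L'Hôpital's rule: differentiate numerator and denominator separately.
  f(x) = tan(x)   ⇒   f'(x) = tan(x)^2 + 1
  g(x) = e^(x) - 1   ⇒   g'(x) = e^(x)
  lim(x→0) f'(x)/g'(x) = lim(x→0) (tan(x)^2 + 1)/(e^(x))
  = 1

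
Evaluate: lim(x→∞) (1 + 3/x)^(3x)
This is an exponential indeterminate form.

For exponential indeterminate forms, take the natural log:
  Let L = lim(x→∞) (1 + 3/x)^(3x)
  Then ln(L) = lim(x→∞) [exponent × ln(base)]
  Evaluate using L'Hôpital or standard limits, then exponentiate.
  L = e^(9)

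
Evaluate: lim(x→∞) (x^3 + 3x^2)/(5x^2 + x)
This is an ∞/∞ indeterminate form.

Apply L'Hôpital's rule: differentiate numerator and denominator separately.
  f(x) = x^3 + 3·x^2   ⇒   f'(x) = 3·x^2 + 6·x
  g(x) = 5·x^2 + x   ⇒   g'(x) = 10·x + 1
  lim(x→∞) f'(x)/g'(x) = lim(x→∞) (3·x^2 + 6·x)/(10·x + 1)
  = ∞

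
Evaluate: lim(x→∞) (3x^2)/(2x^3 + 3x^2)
This is an ∞/∞ indeterminate form.

Apply L'Hôpital's rule: differentiate numerator and denominator separately.
  f(x) = 3·x^2   ⇒   f'(x) = 6·x
  g(x) = 2·x^3 + 3·x^2   ⇒   g'(x) = 6·x^2 + 6·x
  lim(x→∞) f'(x)/g'(x) = lim(x→∞) (6·x)/(6·x^2 + 6·x)
  = 0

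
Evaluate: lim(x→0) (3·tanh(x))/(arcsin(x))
This is a 0/0 indeterminate form.

Apply L'Hôpital's rule: differentiate numerator and denominator separately.
  f(x) = 3·tanh(x)   ⇒   f'(x) = 3 - 3·tanh(x)^2
  g(x) = asin(x)   ⇒   g'(x) = 1/sqrt(1 - x^2)
  lim(x→0) f'(x)/g'(x) = lim(x→0) (3 - 3·tanh(x)^2)/(1/sqrt(1 - x^2))
  = 3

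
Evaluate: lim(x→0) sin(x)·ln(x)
This is a 0·∞ indeterminate form.

Rewrite 0·∞ as a quotient (0/0 or ∞/∞ form), then apply L'Hôpital's rule:
  lim(x→0) sin(x)·ln(x) = 0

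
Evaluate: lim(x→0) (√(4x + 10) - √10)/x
This is a standard limit.

Factor or rationalize the expression:
  lim(x→0) (√(4x + 10) - √10)/x = sqrt(10)/5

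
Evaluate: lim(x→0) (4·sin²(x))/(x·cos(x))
This is a 0/0 indeterminate form.

Apply L'Hôpital's rule: differentiate numerator and denominator separately.
  f(x) = 4·sin(x)^2   ⇒   f'(x) = 8·sin(x)·cos(x)
  g(x) = x·cos(x)   ⇒   g'(x) = -x·sin(x) + cos(x)
  lim(x→0) f'(x)/g'(x) = lim(x→0) (8·sin(x)·cos(x))/(-x·sin(x) + cos(x))
  = 0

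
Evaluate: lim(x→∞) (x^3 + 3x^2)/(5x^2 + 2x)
This is an ∞/∞ indeterminate form.

Apply L'Hôpital's rule: differentiate numerator and denominator separately.
  f(x) = x^3 + 3·x^2   ⇒   f'(x) = 3·x^2 + 6·x
  g(x) = 5·x^2 + 2·x   ⇒   g'(x) = 10·x + 2
  lim(x→∞) f'(x)/g'(x) = lim(x→∞) (3·x^2 + 6·x)/(10·x + 2)
  = ∞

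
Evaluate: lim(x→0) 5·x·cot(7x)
This is a 0·∞ indeterminate form.

Rewrite 0·∞ as a quotient (0/0 or ∞/∞ form), then apply L'Hôpital's rule:
  lim(x→0) 5·x·cot(7x) = 5/7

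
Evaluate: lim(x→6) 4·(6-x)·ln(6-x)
This is a 0·∞ indeterminate form.

Rewrite 0·∞ as a quotient (0/0 or ∞/∞ form), then apply L'Hôpital's rule:
  lim(x→6) 4·(6-x)·ln(6-x) = 0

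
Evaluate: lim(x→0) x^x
This is an exponential indeterminate form.

For exponential indeterminate forms, take the natural log:
  Let L = lim(x→0) x^x
  Then ln(L) = lim(x→0) [exponent × ln(base)]
  Evaluate using L'Hôpital or standard limits, then exponentiate.
  L = 1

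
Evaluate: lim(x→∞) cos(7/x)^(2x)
This is an exponential indeterminate form.

For exponential indeterminate forms, take the natural log:
  Let L = lim(x→∞) cos(7/x)^(2x)
  Then ln(L) = lim(x→∞) [exponent × ln(base)]
  Evaluate using L'Hôpital or standard limits, then exponentiate.
  L = 1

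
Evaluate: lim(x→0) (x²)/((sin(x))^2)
This is a 0/0 indeterminate form.

Apply L'Hôpital's rule: differentiate numerator and denominator separately.
  f(x) = x^2   ⇒   f'(x) = 2·x
  g(x) = sin(x)^2   ⇒   g'(x) = 2·sin(x)·cos(x)
  lim(x→0) f'(x)/g'(x) = lim(x→0) (2·x)/(2·sin(x)·cos(x))
  = 1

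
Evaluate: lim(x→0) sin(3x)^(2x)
This is an exponential indeterminate form.

For exponential indeterminate forms, take the natural log:
  Let L = lim(x→0) sin(3x)^(2x)
  Then ln(L) = lim(x→0) [exponent × ln(base)]
  Evaluate using L'Hôpital or standard limits, then exponentiate.
  L = 1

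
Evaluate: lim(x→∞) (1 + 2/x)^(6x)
This is an exponential indeterminate form.

For exponential indeterminate forms, take the natural log:
  Let L = lim(x→∞) (1 + 2/x)^(6x)
  Then ln(L) = lim(x→∞) [exponent × ln(base)]
  Evaluate using L'Hôpital or standard limits, then exponentiate.
  L = e^(12)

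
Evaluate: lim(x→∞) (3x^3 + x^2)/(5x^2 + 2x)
This is an ∞/∞ indeterminate form.

Apply L'Hôpital's rule: differentiate numerator and denominator separately.
  f(x) = 3·x^3 + x^2   ⇒   f'(x) = 9·x^2 + 2·x
  g(x) = 5·x^2 + 2·x   ⇒   g'(x) = 10·x + 2
  lim(x→∞) f'(x)/g'(x) = lim(x→∞) (9·x^2 + 2·x)/(10·x + 2)
  = ∞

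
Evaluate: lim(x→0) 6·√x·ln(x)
This is a 0·∞ indeterminate form.

Rewrite 0·∞ as a quotient (0/0 or ∞/∞ form), then apply L'Hôpital's rule:
  lim(x→0) 6·√x·ln(x) = 0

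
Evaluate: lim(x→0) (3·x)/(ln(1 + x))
This is a 0/0 indeterminate form.

Apply L'Hôpital's rule: differentiate numerator and denominator separately.
  f(x) = 3·x   ⇒   f'(x) = 3
  g(x) = ln(x + 1)   ⇒   g'(x) = 1/(x + 1)
  lim(x→0) f'(x)/g'(x) = lim(x→0) (3)/(1/(x + 1))
  = 3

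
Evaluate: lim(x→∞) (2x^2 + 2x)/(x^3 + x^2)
This is an ∞/∞ indeterminate form.

Apply L'Hôpital's rule: differentiate numerator and denominator separately.
  f(x) = 2·x^2 + 2·x   ⇒   f'(x) = 4·x + 2
  g(x) = x^3 + x^2   ⇒   g'(x) = 3·x^2 + 2·x
  lim(x→∞) f'(x)/g'(x) = lim(x→∞) (4·x + 2)/(3·x^2 + 2·x)
  = 0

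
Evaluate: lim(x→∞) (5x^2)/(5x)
This is an ∞/∞ indeterminate form.

Apply L'Hôpital's rule: differentiate numerator and denominator separately.
  f(x) = 5·x^2   ⇒   f'(x) = 10·x
  g(x) = 5·x   ⇒   g'(x) = 5
  lim(x→∞) f'(x)/g'(x) = lim(x→∞) (10·x)/(5)
  = ∞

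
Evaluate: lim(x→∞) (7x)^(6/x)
This is an exponential indeterminate form.

For exponential indeterminate forms, take the natural log:
  Let L = lim(x→∞) (7x)^(6/x)
  Then ln(L) = lim(x→∞) [exponent × ln(base)]
  Evaluate using L'Hôpital or standard limits, then exponentiate.
  L = 1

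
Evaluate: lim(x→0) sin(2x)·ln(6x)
This is a 0·∞ indeterminate form.

Rewrite 0·∞ as a quotient (0/0 or ∞/∞ form), then apply L'Hôpital's rule:
  lim(x→0) sin(2x)·ln(6x) = 0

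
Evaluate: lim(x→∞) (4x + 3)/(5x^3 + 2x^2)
This is an ∞/∞ indeterminate form.

Apply L'Hôpital's rule: differentiate numerator and denominator separately.
  f(x) = 4·x + 3   ⇒   f'(x) = 4
  g(x) = 5·x^3 + 2·x^2   ⇒   g'(x) = 15·x^2 + 4·x
  lim(x→∞) f'(x)/g'(x) = lim(x→∞) (4)/(15·x^2 + 4·x)
  = 0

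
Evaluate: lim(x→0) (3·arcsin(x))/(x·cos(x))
This is a 0/0 indeterminate form.

Apply L'Hôpital's rule: differentiate numerator and denominator separately.
  f(x) = 3·asin(x)   ⇒   f'(x) = 3/sqrt(1 - x^2)
  g(x) = x·cos(x)   ⇒   g'(x) = -x·sin(x) + cos(x)
  lim(x→0) f'(x)/g'(x) = lim(x→0) (3/sqrt(1 - x^2))/(-x·sin(x) + cos(x))
  = 3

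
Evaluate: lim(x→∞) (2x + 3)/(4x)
This is an ∞/∞ indeterminate form.

Apply L'Hôpital's rule: differentiate numerator and denominator separately.
  f(x) = 2·x + 3   ⇒   f'(x) = 2
  g(x) = 4·x   ⇒   g'(x) = 4
  lim(x→∞) f'(x)/g'(x) = lim(x→∞) (2)/(4)
  = 1/2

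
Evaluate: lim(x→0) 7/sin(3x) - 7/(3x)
This is an ∞-∞ indeterminate form.

Combine fractions or rationalize to convert ∞-∞ to 0/0 form:
  lim(x→0) 7/sin(3x) - 7/(3x) = 0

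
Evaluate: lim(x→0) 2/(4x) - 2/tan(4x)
This is an ∞-∞ indeterminate form.

Combine fractions or rationalize to convert ∞-∞ to 0/0 form:
  lim(x→0) 2/(4x) - 2/tan(4x) = 0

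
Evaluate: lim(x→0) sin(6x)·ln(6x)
This is a 0·∞ indeterminate form.

Rewrite 0·∞ as a quotient (0/0 or ∞/∞ form), then apply L'Hôpital's rule:
  lim(x→0) sin(6x)·ln(6x) = 0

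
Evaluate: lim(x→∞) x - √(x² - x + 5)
This is an ∞-∞ indeterminate form.

Combine fractions or rationalize to convert ∞-∞ to 0/0 form:
  lim(x→∞) x - √(x² - x + 5) = 1/2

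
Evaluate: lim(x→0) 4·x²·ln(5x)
This is a 0·∞ indeterminate form.

Rewrite 0·∞ as a quotient (0/0 or ∞/∞ form), then apply L'Hôpital's rule:
  lim(x→0) 4·x²·ln(5x) = 0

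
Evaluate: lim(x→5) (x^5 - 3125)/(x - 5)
This is a standard limit.

Factor or rationalize the expression:
  lim(x→5) (x^5 - 3125)/(x - 5) = 3125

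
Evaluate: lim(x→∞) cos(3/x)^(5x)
This is an exponential indeterminate form.

For exponential indeterminate forms, take the natural log:
  Let L = lim(x→∞) cos(3/x)^(5x)
  Then ln(L) = lim(x→∞) [exponent × ln(base)]
  Evaluate using L'Hôpital or standard limits, then exponentiate.
  L = 1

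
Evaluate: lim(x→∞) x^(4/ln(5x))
This is an exponential indeterminate form.

For exponential indeterminate forms, take the natural log:
  Let L = lim(x→∞) x^(4/ln(5x))
  Then ln(L) = lim(x→∞) [exponent × ln(base)]
  Evaluate using L'Hôpital or standard limits, then exponentiate.
  L = e^(4)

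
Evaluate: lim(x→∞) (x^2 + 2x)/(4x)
This is an ∞/∞ indeterminate form.

Apply L'Hôpital's rule: differentiate numerator and denominator separately.
  f(x) = x^2 + 2·x   ⇒   f'(x) = 2·x + 2
  g(x) = 4·x   ⇒   g'(x) = 4
  lim(x→∞) f'(x)/g'(x) = lim(x→∞) (2·x + 2)/(4)
  = ∞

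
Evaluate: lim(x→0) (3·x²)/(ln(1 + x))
This is a 0/0 indeterminate form.

Apply L'Hôpital's rule: differentiate numerator and denominator separately.
  f(x) = 3·x^2   ⇒   f'(x) = 6·x
  g(x) = ln(x + 1)   ⇒   g'(x) = 1/(x + 1)
  lim(x→0) f'(x)/g'(x) = lim(x→0) (6·x)/(1/(x + 1))
  = 0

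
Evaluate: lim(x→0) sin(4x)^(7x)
This is an exponential indeterminate form.

For exponential indeterminate forms, take the natural log:
  Let L = lim(x→0) sin(4x)^(7x)
  Then ln(L) = lim(x→0) [exponent × ln(base)]
  Evaluate using L'Hôpital or standard limits, then exponentiate.
  L = 1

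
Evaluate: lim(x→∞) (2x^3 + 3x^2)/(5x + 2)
This is an ∞/∞ indeterminate form.

Apply L'Hôpital's rule: differentiate numerator and denominator separately.
  f(x) = 2·x^3 + 3·x^2   ⇒   f'(x) = 6·x^2 + 6·x
  g(x) = 5·x + 2   ⇒   g'(x) = 5
  lim(x→∞) f'(x)/g'(x) = lim(x→∞) (6·x^2 + 6·x)/(5)
  = ∞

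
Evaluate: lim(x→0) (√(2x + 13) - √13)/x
This is a standard limit.

Factor or rationalize the expression:
  lim(x→0) (√(2x + 13) - √13)/x = sqrt(13)/13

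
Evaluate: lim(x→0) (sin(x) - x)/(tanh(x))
This is a 0/0 indeterminate form.

Apply L'Hôpital's rule: differentiate numerator and denominator separately.
  f(x) = -x + sin(x)   ⇒   f'(x) = cos(x) - 1
  g(x) = tanh(x)   ⇒   g'(x) = 1 - tanh(x)^2
  lim(x→0) f'(x)/g'(x) = lim(x→0) (cos(x) - 1)/(1 - tanh(x)^2)
  = 0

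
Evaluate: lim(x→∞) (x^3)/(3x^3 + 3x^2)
This is an ∞/∞ indeterminate form.

Apply L'Hôpital's rule: differentiate numerator and denominator separately.
  f(x) = x^3   ⇒   f'(x) = 3·x^2
  g(x) = 3·x^3 + 3·x^2   ⇒   g'(x) = 9·x^2 + 6·x
  lim(x→∞) f'(x)/g'(x) = lim(x→∞) (3·x^2)/(9·x^2 + 6·x)
  = 1/3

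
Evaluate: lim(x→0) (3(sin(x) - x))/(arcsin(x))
This is a 0/0 indeterminate form.

Apply L'Hôpital's rule: differentiate numerator and denominator separately.
  f(x) = -3·x + 3·sin(x)   ⇒   f'(x) = 3·cos(x) - 3
  g(x) = asin(x)   ⇒   g'(x) = 1/sqrt(1 - x^2)
  lim(x→0) f'(x)/g'(x) = lim(x→0) (3·cos(x) - 3)/(1/sqrt(1 - x^2))
  = 0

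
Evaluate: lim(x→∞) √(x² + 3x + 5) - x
This is an ∞-∞ indeterminate form.

Combine fractions or rationalize to convert ∞-∞ to 0/0 form:
  lim(x→∞) √(x² + 3x + 5) - x = 3/2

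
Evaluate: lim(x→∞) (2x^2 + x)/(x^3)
This is an ∞/∞ indeterminate form.

Apply L'Hôpital's rule: differentiate numerator and denominator separately.
  f(x) = 2·x^2 + x   ⇒   f'(x) = 4·x + 1
  g(x) = x^3   ⇒   g'(x) = 3·x^2
  lim(x→∞) f'(x)/g'(x) = lim(x→∞) (4·x + 1)/(3·x^2)
  = 0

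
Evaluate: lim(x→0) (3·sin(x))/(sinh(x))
This is a 0/0 indeterminate form.

Apply L'Hôpital's rule: differentiate numerator and denominator separately.
  f(x) = 3·sin(x)   ⇒   f'(x) = 3·cos(x)
  g(x) = sinh(x)   ⇒   g'(x) = cosh(x)
  lim(x→0) f'(x)/g'(x) = lim(x→0) (3·cos(x))/(cosh(x))
  = 3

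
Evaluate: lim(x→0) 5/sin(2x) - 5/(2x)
This is an ∞-∞ indeterminate form.

Combine fractions or rationalize to convert ∞-∞ to 0/0 form:
  lim(x→0) 5/sin(2x) - 5/(2x) = 0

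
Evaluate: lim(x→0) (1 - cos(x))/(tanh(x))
This is a 0/0 indeterminate form.

Apply L'Hôpital's rule: differentiate numerator and denominator separately.
  f(x) = 1 - cos(x)   ⇒   f'(x) = sin(x)
  g(x) = tanh(x)   ⇒   g'(x) = 1 - tanh(x)^2
  lim(x→0) f'(x)/g'(x) = lim(x→0) (sin(x))/(1 - tanh(x)^2)
  = 0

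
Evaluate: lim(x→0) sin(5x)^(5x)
This is an exponential indeterminate form.

For exponential indeterminate forms, take the natural log:
  Let L = lim(x→0) sin(5x)^(5x)
  Then ln(L) = lim(x→0) [exponent × ln(base)]
  Evaluate using L'Hôpital or standard limits, then exponentiate.
  L = 1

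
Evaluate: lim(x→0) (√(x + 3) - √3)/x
This is a standard limit.

Factor or rationalize the expression:
  lim(x→0) (√(x + 3) - √3)/x = sqrt(3)/6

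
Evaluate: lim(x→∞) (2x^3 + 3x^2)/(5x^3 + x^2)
This is an ∞/∞ indeterminate form.

Apply L'Hôpital's rule: differentiate numerator and denominator separately.
  f(x) = 2·x^3 + 3·x^2   ⇒   f'(x) = 6·x^2 + 6·x
  g(x) = 5·x^3 + x^2   ⇒   g'(x) = 15·x^2 + 2·x
  lim(x→∞) f'(x)/g'(x) = lim(x→∞) (6·x^2 + 6·x)/(15·x^2 + 2·x)
  = 2/5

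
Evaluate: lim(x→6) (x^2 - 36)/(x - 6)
This is a standard limit.

Factor or rationalize the expression:
  lim(x→6) (x^2 - 36)/(x - 6) = 12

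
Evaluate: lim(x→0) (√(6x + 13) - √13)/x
This is a standard limit.

Factor or rationalize the expression:
  lim(x→0) (√(6x + 13) - √13)/x = 3·sqrt(13)/13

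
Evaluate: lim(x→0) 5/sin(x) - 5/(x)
This is an ∞-∞ indeterminate form.

Combine fractions or rationalize to convert ∞-∞ to 0/0 form:
  lim(x→0) 5/sin(x) - 5/(x) = 0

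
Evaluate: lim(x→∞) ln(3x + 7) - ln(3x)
This is an ∞-∞ indeterminate form.

Combine fractions or rationalize to convert ∞-∞ to 0/0 form:
  lim(x→∞) ln(3x + 7) - ln(3x) = 0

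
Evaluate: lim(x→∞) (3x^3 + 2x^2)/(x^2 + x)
This is an ∞/∞ indeterminate form.

Apply L'Hôpital's rule: differentiate numerator and denominator separately.
  f(x) = 3·x^3 + 2·x^2   ⇒   f'(x) = 9·x^2 + 4·x
  g(x) = x^2 + x   ⇒   g'(x) = 2·x + 1
  lim(x→∞) f'(x)/g'(x) = lim(x→∞) (9·x^2 + 4·x)/(2·x + 1)
  = ∞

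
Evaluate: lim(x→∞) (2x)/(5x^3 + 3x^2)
This is an ∞/∞ indeterminate form.

Apply L'Hôpital's rule: differentiate numerator and denominator separately.
  f(x) = 2·x   ⇒   f'(x) = 2
  g(x) = 5·x^3 + 3·x^2   ⇒   g'(x) = 15·x^2 + 6·x
  lim(x→∞) f'(x)/g'(x) = lim(x→∞) (2)/(15·x^2 + 6·x)
  = 0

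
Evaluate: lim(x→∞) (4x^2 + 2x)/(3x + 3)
This is an ∞/∞ indeterminate form.

Apply L'Hôpital's rule: differentiate numerator and denominator separately.
  f(x) = 4·x^2 + 2·x   ⇒   f'(x) = 8·x + 2
  g(x) = 3·x + 3   ⇒   g'(x) = 3
  lim(x→∞) f'(x)/g'(x) = lim(x→∞) (8·x + 2)/(3)
  = ∞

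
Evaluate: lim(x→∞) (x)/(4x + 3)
This is an ∞/∞ indeterminate form.

Apply L'Hôpital's rule: differentiate numerator and denominator separately.
  f(x) = x   ⇒   f'(x) = 1
  g(x) = 4·x + 3   ⇒   g'(x) = 4
  lim(x→∞) f'(x)/g'(x) = lim(x→∞) (1)/(4)
  = 1/4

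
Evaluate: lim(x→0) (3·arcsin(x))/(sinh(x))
This is a 0/0 indeterminate form.

Apply L'Hôpital's rule: differentiate numerator and denominator separately.
  f(x) = 3·asin(x)   ⇒   f'(x) = 3/sqrt(1 - x^2)
  g(x) = sinh(x)   ⇒   g'(x) = cosh(x)
  lim(x→0) f'(x)/g'(x) = lim(x→0) (3/sqrt(1 - x^2))/(cosh(x))
  = 3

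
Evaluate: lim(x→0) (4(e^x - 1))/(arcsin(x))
This is a 0/0 indeterminate form.

Apply L'Hôpital's rule: differentiate numerator and denominator separately.
  f(x) = 4·e^(x) - 4   ⇒   f'(x) = 4·e^(x)
  g(x) = asin(x)   ⇒   g'(x) = 1/sqrt(1 - x^2)
  lim(x→0) f'(x)/g'(x) = lim(x→0) (4·e^(x))/(1/sqrt(1 - x^2))
  = 4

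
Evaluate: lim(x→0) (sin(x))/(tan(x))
This is a 0/0 indeterminate form.

Apply L'Hôpital's rule: differentiate numerator and denominator separately.
  f(x) = sin(x)   ⇒   f'(x) = cos(x)
  g(x) = tan(x)   ⇒   g'(x) = tan(x)^2 + 1
  lim(x→0) f'(x)/g'(x) = lim(x→0) (cos(x))/(tan(x)^2 + 1)
  = 1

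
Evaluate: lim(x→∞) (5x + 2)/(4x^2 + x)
This is an ∞/∞ indeterminate form.

Apply L'Hôpital's rule: differentiate numerator and denominator separately.
  f(x) = 5·x + 2   ⇒   f'(x) = 5
  g(x) = 4·x^2 + x   ⇒   g'(x) = 8·x + 1
  lim(x→∞) f'(x)/g'(x) = lim(x→∞) (5)/(8·x + 1)
  = 0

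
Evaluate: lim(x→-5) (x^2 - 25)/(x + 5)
This is a standard limit.

Factor or rationalize the expression:
  lim(x→-5) (x^2 - 25)/(x + 5) = -10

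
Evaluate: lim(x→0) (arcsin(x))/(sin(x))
This is a 0/0 indeterminate form.

Apply L'Hôpital's rule: differentiate numerator and denominator separately.
  f(x) = asin(x)   ⇒   f'(x) = 1/sqrt(1 - x^2)
  g(x) = sin(x)   ⇒   g'(x) = cos(x)
  lim(x→0) f'(x)/g'(x) = lim(x→0) (1/sqrt(1 - x^2))/(cos(x))
  = 1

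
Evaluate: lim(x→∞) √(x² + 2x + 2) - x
This is an ∞-∞ indeterminate form.

Combine fractions or rationalize to convert ∞-∞ to 0/0 form:
  lim(x→∞) √(x² + 2x + 2) - x = 1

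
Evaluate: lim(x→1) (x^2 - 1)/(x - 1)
This is a standard limit.

Factor or rationalize the expression:
  lim(x→1) (x^2 - 1)/(x - 1) = 2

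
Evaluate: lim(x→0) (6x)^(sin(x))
This is an exponential indeterminate form.

For exponential indeterminate forms, take the natural log:
  Let L = lim(x→0) (6x)^(sin(x))
  Then ln(L) = lim(x→0) [exponent × ln(base)]
  Evaluate using L'Hôpital or standard limits, then exponentiate.
  L = 1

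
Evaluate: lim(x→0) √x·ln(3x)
This is a 0·∞ indeterminate form.

Rewrite 0·∞ as a quotient (0/0 or ∞/∞ form), then apply L'Hôpital's rule:
  lim(x→0) √x·ln(3x) = 0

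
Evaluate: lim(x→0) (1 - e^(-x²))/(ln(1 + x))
This is a 0/0 indeterminate form.

Apply L'Hôpital's rule: differentiate numerator and denominator separately.
  f(x) = 1 - e^(-x^2)   ⇒   f'(x) = 2·x·e^(-x^2)
  g(x) = ln(x + 1)   ⇒   g'(x) = 1/(x + 1)
  lim(x→0) f'(x)/g'(x) = lim(x→0) (2·x·e^(-x^2))/(1/(x + 1))
  = 0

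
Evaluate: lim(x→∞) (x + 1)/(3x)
This is an ∞/∞ indeterminate form.

Apply L'Hôpital's rule: differentiate numerator and denominator separately.
  f(x) = x + 1   ⇒   f'(x) = 1
  g(x) = 3·x   ⇒   g'(x) = 3
  lim(x→∞) f'(x)/g'(x) = lim(x→∞) (1)/(3)
  = 1/3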